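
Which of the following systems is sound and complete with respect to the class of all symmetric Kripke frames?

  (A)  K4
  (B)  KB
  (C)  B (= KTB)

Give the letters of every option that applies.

B

(A) K4 is determined by the class of transitive frames.
(B) KB is determined by exactly this class.
(C) B (= KTB) is determined by the class of reflexive and symmetric frames.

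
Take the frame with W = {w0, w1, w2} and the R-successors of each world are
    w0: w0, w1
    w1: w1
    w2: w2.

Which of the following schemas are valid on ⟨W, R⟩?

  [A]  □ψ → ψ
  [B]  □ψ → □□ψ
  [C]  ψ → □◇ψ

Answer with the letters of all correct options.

R is reflexive: each world relates to itself.
R is not symmetric: w0 R w1 but not w1 R w0.
R is transitive: R is closed under composition.
(A) □ψ → ψ is axiom T, which corresponds to reflexivity. R is reflexive — valid.
(B) axiom 4: valid iff R is transitive. R is transitive — valid.
(C) ψ → □◇ψ is axiom B; it is valid on a frame exactly when R is symmetric. R is not symmetric, so not valid.

A, B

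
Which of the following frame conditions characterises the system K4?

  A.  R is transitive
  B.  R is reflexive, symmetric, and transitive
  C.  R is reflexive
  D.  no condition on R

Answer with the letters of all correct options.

A

(A) K4 is sound and complete for exactly this class.
(B) this class determines S5, not K4.
(C) this class determines T (= KT), not K4.
(D) this class determines K, not K4.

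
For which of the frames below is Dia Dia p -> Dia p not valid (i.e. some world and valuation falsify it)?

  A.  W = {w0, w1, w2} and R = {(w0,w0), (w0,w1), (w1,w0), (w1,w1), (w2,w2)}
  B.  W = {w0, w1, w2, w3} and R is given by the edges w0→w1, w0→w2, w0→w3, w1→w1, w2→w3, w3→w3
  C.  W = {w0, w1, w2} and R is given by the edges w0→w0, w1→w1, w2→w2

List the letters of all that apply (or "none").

none

The schema Dia Dia p -> Dia p is the dual of axiom 4; it is valid on a frame iff R is transitive.
(A) R is transitive (R is closed under composition), so the schema is valid here.
(B) R is transitive (R is closed under composition), so the schema is valid here.
(C) R is transitive (R is closed under composition), so the schema is valid here.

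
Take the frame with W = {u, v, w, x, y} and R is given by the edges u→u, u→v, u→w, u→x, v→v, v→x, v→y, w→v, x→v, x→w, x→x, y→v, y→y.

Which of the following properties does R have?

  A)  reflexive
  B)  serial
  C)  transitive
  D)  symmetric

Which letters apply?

B

(A) not reflexive: not w R w.
(B) serial: every world has an R-successor.
(C) not transitive: u R v and v R y but not u R y.
(D) not symmetric: u R v but not v R u.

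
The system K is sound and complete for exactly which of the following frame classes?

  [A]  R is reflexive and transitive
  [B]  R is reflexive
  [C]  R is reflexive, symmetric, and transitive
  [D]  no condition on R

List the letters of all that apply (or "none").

D

(A) this class determines S4, not K.
(B) this class determines T (= KT), not K.
(C) this class determines S5, not K.
(D) K is sound and complete for exactly this class.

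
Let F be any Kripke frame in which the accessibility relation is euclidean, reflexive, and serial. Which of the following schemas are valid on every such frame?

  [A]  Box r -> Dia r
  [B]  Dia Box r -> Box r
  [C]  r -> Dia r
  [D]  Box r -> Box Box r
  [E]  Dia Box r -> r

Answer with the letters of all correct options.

A relation that is euclidean, reflexive, and serial is also symmetric and transitive.
(A) Box r -> Dia r is axiom D; it is valid on a frame exactly when R is serial. Every such R is serial, so valid.
(B) Dia Box r -> Box r (the dual of axiom 5) characterises the euclidean frames. Every such R is euclidean — valid.
(C) r -> Dia r (the dual of axiom T) characterises the reflexive frames. Every such R is reflexive — valid.
(D) Box r -> Box Box r is axiom 4; it is valid on a frame exactly when R is transitive. Every such R is transitive, so valid.
(E) Dia Box r -> r is the dual of axiom B; it is valid on a frame exactly when R is symmetric. Every such R is symmetric, so valid.

A, B, C, D, E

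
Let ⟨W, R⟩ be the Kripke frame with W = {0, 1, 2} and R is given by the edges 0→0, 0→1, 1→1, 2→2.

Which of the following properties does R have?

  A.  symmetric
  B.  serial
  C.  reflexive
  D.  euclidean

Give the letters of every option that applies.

B, C

(A) not symmetric: 0 R 1 but not 1 R 0.
(B) serial: every world has an R-successor.
(C) reflexive: each world relates to itself.
(D) not euclidean: 0 R 1 and 0 R 0 but not 1 R 0.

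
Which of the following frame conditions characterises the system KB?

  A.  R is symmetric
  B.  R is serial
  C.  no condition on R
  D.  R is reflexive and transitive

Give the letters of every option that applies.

(A) KB is sound and complete for exactly this class.
(B) this class determines D, not KB.
(C) this class determines K, not KB.
(D) this class determines S4, not KB.

A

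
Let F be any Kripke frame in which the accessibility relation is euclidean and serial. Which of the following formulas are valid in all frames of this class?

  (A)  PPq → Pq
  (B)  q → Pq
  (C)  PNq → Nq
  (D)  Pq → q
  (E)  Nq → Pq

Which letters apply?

C, E

(A) PPq → Pq is the dual of axiom 4; it is valid on a frame exactly when R is transitive. Such an R need not be transitive, so not valid.
(B) q → Pq is the dual of axiom T, which corresponds to reflexivity. Such an R need not be reflexive — not valid.
(C) PNq → Nq is the dual of axiom 5, which corresponds to the euclidean property. Every such R is euclidean — valid.
(D) Pq → q is valid only on frames where every R-edge is a self-loop. Such an R need not be a subset of the identity — not valid.
(E) Nq → Pq is axiom D; it is valid on a frame exactly when R is serial. Every such R is serial, so valid.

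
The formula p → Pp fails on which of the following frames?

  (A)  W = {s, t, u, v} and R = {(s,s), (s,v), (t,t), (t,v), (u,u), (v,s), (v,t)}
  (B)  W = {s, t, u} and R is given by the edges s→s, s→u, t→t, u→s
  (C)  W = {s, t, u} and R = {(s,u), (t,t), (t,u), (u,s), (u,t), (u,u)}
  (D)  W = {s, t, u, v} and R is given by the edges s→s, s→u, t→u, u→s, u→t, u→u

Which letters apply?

The schema p → Pp is the dual of axiom T; it is valid on a frame iff R is reflexive.
(A) R is not reflexive (not v R v), so the schema fails here.
(B) R is not reflexive (not u R u), so the schema fails here.
(C) R is not reflexive (not s R s), so the schema fails here.
(D) R is not reflexive (not t R t), so the schema fails here.

A, B, C, D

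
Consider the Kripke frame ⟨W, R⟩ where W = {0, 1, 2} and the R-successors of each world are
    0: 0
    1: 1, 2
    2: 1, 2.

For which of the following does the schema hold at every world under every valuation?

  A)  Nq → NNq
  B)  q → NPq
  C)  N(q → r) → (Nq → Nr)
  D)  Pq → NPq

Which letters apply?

R is symmetric: every R-edge is matched by its reverse.
R is transitive: R is closed under composition.
R is euclidean: any two R-successors of the same world are R-related.
(A) Nq → NNq is axiom 4; it is valid on a frame exactly when R is transitive. R is transitive, so valid.
(B) q → NPq is axiom B, which corresponds to symmetry. R is symmetric — valid.
(C) N(q → r) → (Nq → Nr) is axiom K, valid on every Kripke frame — valid.
(D) axiom 5: valid iff R is euclidean. R is euclidean — valid.

A, B, C, D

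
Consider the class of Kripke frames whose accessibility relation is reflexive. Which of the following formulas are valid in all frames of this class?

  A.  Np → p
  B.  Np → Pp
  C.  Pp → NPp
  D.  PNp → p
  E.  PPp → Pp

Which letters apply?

A, B

A reflexive relation is serial.
(A) Np → p is axiom T, which corresponds to reflexivity. Every such R is reflexive — valid.
(B) Np → Pp (axiom D) characterises the serial frames. Every such R is serial — valid.
(C) axiom 5: valid iff R is euclidean. Such an R need not be euclidean — not valid.
(D) PNp → p is the dual of axiom B, which corresponds to symmetry. Such an R need not be symmetric — not valid.
(E) PPp → Pp (the dual of axiom 4) characterises the transitive frames. Such an R need not be transitive — not valid.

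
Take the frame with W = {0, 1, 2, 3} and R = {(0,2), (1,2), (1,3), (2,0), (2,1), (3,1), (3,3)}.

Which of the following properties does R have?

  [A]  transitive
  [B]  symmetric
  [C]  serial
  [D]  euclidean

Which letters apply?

B, C

(A) not transitive: 0 R 2 and 2 R 0 but not 0 R 0.
(B) symmetric: every R-edge is matched by its reverse.
(C) serial: every world has an R-successor.
(D) not euclidean: 1 R 2 and 1 R 3 but not 2 R 3.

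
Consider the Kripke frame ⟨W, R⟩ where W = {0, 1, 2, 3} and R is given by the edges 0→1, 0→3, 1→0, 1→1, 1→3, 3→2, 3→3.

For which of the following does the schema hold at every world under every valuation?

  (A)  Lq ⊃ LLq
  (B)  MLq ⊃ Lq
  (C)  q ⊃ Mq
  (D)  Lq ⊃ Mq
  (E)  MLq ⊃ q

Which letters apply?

none

R is not reflexive: not 0 R 0.
R is not symmetric: 0 R 3 but not 3 R 0.
R is not transitive: 0 R 1 and 1 R 0 but not 0 R 0.
R is not euclidean: 0 R 3 and 0 R 1 but not 3 R 1.
R is not serial: 2 has no R-successor.
(A) axiom 4: valid iff R is transitive. R is not transitive — not valid.
(B) MLq ⊃ Lq (the dual of axiom 5) characterises the euclidean frames. R is not euclidean — not valid.
(C) q ⊃ Mq is the dual of axiom T, which corresponds to reflexivity. R is not reflexive — not valid.
(D) Lq ⊃ Mq (axiom D) characterises the serial frames. R is not serial — not valid.
(E) MLq ⊃ q is the dual of axiom B; it is valid on a frame exactly when R is symmetric. R is not symmetric, so not valid.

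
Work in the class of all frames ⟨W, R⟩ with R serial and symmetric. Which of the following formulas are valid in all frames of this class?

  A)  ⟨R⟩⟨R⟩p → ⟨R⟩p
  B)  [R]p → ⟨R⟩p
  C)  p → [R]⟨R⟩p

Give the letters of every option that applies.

B, C

(A) ⟨R⟩⟨R⟩p → ⟨R⟩p is the dual of axiom 4; it is valid on a frame exactly when R is transitive. Such an R need not be transitive, so not valid.
(B) [R]p → ⟨R⟩p is axiom D, which corresponds to seriality. Every such R is serial — valid.
(C) axiom B: valid iff R is symmetric. Every such R is symmetric — valid.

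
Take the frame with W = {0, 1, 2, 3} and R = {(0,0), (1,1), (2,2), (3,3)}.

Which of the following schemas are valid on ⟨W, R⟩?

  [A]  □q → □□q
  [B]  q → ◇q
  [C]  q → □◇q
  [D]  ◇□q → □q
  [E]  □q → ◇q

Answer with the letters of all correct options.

A, B, C, D, E

R is reflexive: each world relates to itself.
R is symmetric: every R-edge is matched by its reverse.
R is transitive: R is closed under composition.
R is euclidean: any two R-successors of the same world are R-related.
R is serial: every world has an R-successor.
(A) □q → □□q is axiom 4, which corresponds to transitivity. R is transitive — valid.
(B) q → ◇q is the dual of axiom T; it is valid on a frame exactly when R is reflexive. R is reflexive, so valid.
(C) q → □◇q (axiom B) characterises the symmetric frames. R is symmetric — valid.
(D) ◇□q → □q is the dual of axiom 5; it is valid on a frame exactly when R is euclidean. R is euclidean, so valid.
(E) □q → ◇q is axiom D; it is valid on a frame exactly when R is serial. R is serial, so valid.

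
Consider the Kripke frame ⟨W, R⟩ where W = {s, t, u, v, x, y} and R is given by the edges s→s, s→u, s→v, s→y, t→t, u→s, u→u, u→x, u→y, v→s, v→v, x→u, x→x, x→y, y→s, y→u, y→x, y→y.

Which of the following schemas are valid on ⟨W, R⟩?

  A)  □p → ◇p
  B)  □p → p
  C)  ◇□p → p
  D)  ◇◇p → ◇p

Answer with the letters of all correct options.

A, B, C

R is reflexive: each world relates to itself.
R is symmetric: every R-edge is matched by its reverse.
R is not transitive: s R u and u R x but not s R x.
R is serial: every world has an R-successor.
(A) □p → ◇p is axiom D, which corresponds to seriality. R is serial — valid.
(B) □p → p (axiom T) characterises the reflexive frames. R is reflexive — valid.
(C) ◇□p → p is the dual of axiom B, which corresponds to symmetry. R is symmetric — valid.
(D) the dual of axiom 4: valid iff R is transitive. R is not transitive — not valid.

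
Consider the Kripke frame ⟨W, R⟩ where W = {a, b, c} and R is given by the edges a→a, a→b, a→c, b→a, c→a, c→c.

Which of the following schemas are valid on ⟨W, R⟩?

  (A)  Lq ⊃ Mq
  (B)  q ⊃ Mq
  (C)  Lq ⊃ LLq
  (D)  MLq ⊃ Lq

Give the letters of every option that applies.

R is not reflexive: not b R b.
R is not transitive: b R a and a R b but not b R b.
R is not euclidean: a R b and a R c but not b R c.
R is serial: every world has an R-successor.
(A) Lq ⊃ Mq is axiom D; it is valid on a frame exactly when R is serial. R is serial, so valid.
(B) q ⊃ Mq is the dual of axiom T; it is valid on a frame exactly when R is reflexive. R is not reflexive, so not valid.
(C) Lq ⊃ LLq is axiom 4, which corresponds to transitivity. R is not transitive — not valid.
(D) MLq ⊃ Lq (the dual of axiom 5) characterises the euclidean frames. R is not euclidean — not valid.

A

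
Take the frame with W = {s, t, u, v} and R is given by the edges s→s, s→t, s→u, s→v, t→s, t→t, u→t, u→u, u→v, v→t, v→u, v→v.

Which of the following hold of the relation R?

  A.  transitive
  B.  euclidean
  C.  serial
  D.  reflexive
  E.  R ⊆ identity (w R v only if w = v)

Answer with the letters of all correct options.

(A) not transitive: t R s and s R u but not t R u.
(B) not euclidean: s R t and s R u but not t R u.
(C) serial: every world has an R-successor.
(D) reflexive: each world relates to itself.
(E) not ⊆ identity: s R t with s ≠ t.

C, D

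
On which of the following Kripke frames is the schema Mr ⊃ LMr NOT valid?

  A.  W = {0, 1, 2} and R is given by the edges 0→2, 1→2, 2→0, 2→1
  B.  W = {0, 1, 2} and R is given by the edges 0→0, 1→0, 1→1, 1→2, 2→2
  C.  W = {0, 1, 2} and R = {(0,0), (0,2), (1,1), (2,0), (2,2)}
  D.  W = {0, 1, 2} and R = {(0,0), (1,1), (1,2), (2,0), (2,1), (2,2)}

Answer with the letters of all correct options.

A, B, D

The schema Mr ⊃ LMr is axiom 5; it is valid on a frame iff R is euclidean.
(A) R is not euclidean (2 R 0 and 2 R 1 but not 0 R 1), so the schema fails here.
(B) R is not euclidean (1 R 0 and 1 R 1 but not 0 R 1), so the schema fails here.
(C) R is euclidean (any two R-successors of the same world are R-related), so the schema is valid here.
(D) R is not euclidean (2 R 0 and 2 R 1 but not 0 R 1), so the schema fails here.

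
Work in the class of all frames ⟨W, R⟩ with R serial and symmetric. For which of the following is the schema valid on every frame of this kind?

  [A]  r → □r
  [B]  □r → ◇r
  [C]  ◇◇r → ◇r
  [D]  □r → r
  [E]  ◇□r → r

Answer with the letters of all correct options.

B, E

(A) r → □r is equivalent to ◇p→p; it holds exactly when R ⊆ identity. Such an R need not be a subset of the identity — not valid.
(B) □r → ◇r is axiom D, which corresponds to seriality. Every such R is serial — valid.
(C) the dual of axiom 4: valid iff R is transitive. Such an R need not be transitive — not valid.
(D) □r → r is axiom T; it is valid on a frame exactly when R is reflexive. Such an R need not be reflexive, so not valid.
(E) ◇□r → r (the dual of axiom B) characterises the symmetric frames. Every such R is symmetric — valid.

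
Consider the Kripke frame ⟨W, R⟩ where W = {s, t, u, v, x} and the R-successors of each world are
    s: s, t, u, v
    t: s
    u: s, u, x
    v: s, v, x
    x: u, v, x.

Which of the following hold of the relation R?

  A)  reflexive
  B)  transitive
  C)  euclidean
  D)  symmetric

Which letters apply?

D

(A) not reflexive: not t R t.
(B) not transitive: s R u and u R x but not s R x.
(C) not euclidean: s R t and s R u but not t R u.
(D) symmetric: every R-edge is matched by its reverse.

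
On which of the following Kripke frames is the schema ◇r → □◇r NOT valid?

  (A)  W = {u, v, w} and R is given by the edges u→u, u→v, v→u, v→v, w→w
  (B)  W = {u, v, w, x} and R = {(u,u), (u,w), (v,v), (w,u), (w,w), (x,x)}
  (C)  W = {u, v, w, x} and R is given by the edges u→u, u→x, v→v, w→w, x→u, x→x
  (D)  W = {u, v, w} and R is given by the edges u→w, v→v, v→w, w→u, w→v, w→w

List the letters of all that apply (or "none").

The schema ◇r → □◇r is axiom 5; it is valid on a frame iff R is euclidean.
(A) R is euclidean (any two R-successors of the same world are R-related), so the schema is valid here.
(B) R is euclidean (any two R-successors of the same world are R-related), so the schema is valid here.
(C) R is euclidean (any two R-successors of the same world are R-related), so the schema is valid here.
(D) R is not euclidean (w R u and w R v but not u R v), so the schema fails here.

D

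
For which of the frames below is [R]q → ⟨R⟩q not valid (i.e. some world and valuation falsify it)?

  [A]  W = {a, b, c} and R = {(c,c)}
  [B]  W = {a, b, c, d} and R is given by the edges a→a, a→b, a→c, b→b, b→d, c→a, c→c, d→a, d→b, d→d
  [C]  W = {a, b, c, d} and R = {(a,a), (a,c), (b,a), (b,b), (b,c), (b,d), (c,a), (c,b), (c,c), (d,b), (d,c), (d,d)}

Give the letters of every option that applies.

The schema [R]q → ⟨R⟩q is axiom D; it is valid on a frame iff R is serial.
(A) R is not serial (a has no R-successor), so the schema fails here.
(B) R is serial (every world has an R-successor), so the schema is valid here.
(C) R is serial (every world has an R-successor), so the schema is valid here.

A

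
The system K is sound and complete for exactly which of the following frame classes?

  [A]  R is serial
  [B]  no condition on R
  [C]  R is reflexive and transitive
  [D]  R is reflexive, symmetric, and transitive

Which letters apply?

B

(A) this class determines D, not K.
(B) K is sound and complete for exactly this class.
(C) this class determines S4, not K.
(D) this class determines S5, not K.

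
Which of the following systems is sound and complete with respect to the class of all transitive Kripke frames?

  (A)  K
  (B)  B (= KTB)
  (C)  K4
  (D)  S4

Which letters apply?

C

(A) K is determined by the class of arbitrary frames.
(B) B (= KTB) is determined by the class of reflexive and symmetric frames.
(C) K4 is determined by exactly this class.
(D) S4 is determined by the class of reflexive and transitive frames.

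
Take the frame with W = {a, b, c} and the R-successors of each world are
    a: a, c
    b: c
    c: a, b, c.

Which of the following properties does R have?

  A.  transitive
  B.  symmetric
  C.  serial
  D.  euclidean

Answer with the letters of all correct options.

B, C

(A) not transitive: a R c and c R b but not a R b.
(B) symmetric: every R-edge is matched by its reverse.
(C) serial: every world has an R-successor.
(D) not euclidean: c R a and c R b but not a R b.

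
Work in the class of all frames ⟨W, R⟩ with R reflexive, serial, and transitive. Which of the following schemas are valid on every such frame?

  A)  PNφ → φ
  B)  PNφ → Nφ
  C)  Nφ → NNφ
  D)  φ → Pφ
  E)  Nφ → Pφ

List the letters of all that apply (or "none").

C, D, E

(A) PNφ → φ (the dual of axiom B) characterises the symmetric frames. Such an R need not be symmetric — not valid.
(B) PNφ → Nφ (the dual of axiom 5) characterises the euclidean frames. Such an R need not be euclidean — not valid.
(C) Nφ → NNφ is axiom 4; it is valid on a frame exactly when R is transitive. Every such R is transitive, so valid.
(D) φ → Pφ is the dual of axiom T; it is valid on a frame exactly when R is reflexive. Every such R is reflexive, so valid.
(E) Nφ → Pφ (axiom D) characterises the serial frames. Every such R is serial — valid.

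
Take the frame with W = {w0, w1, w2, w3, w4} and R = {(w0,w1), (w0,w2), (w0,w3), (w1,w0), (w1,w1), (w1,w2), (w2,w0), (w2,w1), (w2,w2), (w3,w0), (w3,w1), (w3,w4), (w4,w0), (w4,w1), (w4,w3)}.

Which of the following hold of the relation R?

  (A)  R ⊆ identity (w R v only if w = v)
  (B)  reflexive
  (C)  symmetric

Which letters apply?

none

(A) not ⊆ identity: w0 R w1 with w0 ≠ w1.
(B) not reflexive: not w0 R w0.
(C) not symmetric: w3 R w1 but not w1 R w3.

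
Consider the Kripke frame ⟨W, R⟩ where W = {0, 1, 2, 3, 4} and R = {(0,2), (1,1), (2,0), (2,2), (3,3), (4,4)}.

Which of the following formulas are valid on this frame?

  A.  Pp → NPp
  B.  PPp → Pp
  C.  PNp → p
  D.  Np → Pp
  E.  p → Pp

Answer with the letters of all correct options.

C, D

R is not reflexive: not 0 R 0.
R is symmetric: every R-edge is matched by its reverse.
R is not transitive: 0 R 2 and 2 R 0 but not 0 R 0.
R is not euclidean: 2 R 0 and 2 R 0 but not 0 R 0.
R is serial: every world has an R-successor.
(A) Pp → NPp (axiom 5) characterises the euclidean frames. R is not euclidean — not valid.
(B) PPp → Pp (the dual of axiom 4) characterises the transitive frames. R is not transitive — not valid.
(C) PNp → p is the dual of axiom B, which corresponds to symmetry. R is symmetric — valid.
(D) Np → Pp (axiom D) characterises the serial frames. R is serial — valid.
(E) p → Pp is the dual of axiom T, which corresponds to reflexivity. R is not reflexive — not valid.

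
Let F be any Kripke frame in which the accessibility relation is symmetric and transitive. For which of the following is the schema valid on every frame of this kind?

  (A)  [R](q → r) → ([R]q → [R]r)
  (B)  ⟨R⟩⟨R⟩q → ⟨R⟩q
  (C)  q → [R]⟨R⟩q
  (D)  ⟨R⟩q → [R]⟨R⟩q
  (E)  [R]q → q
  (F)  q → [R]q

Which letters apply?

A symmetric transitive relation is euclidean (uRv and uRw give vRu by symmetry, then vRw by transitivity).
(A) [R](q → r) → ([R]q → [R]r) is axiom K, valid on every Kripke frame — valid.
(B) ⟨R⟩⟨R⟩q → ⟨R⟩q (the dual of axiom 4) characterises the transitive frames. Every such R is transitive — valid.
(C) axiom B: valid iff R is symmetric. Every such R is symmetric — valid.
(D) ⟨R⟩q → [R]⟨R⟩q (axiom 5) characterises the euclidean frames. Every such R is euclidean — valid.
(E) axiom T: valid iff R is reflexive. Such an R need not be reflexive — not valid.
(F) q → [R]q is valid only on frames where every R-edge is a self-loop. Such an R need not be a subset of the identity — not valid.

A, B, C, D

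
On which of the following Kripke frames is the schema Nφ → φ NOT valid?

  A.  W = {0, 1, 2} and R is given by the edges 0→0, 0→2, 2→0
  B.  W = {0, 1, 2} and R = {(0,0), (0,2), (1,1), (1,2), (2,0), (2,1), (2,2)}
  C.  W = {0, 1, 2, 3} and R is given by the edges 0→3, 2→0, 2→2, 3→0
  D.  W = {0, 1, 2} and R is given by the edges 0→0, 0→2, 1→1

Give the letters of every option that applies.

The schema Nφ → φ is axiom T; it is valid on a frame iff R is reflexive.
(A) R is not reflexive (not 1 R 1), so the schema fails here.
(B) R is reflexive (each world relates to itself), so the schema is valid here.
(C) R is not reflexive (not 0 R 0), so the schema fails here.
(D) R is not reflexive (not 2 R 2), so the schema fails here.

A, C, D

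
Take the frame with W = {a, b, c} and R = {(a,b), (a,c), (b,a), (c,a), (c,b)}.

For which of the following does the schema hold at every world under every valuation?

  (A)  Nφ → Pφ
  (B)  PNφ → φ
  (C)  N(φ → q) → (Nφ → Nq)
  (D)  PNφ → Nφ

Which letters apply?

A, C

R is not symmetric: c R b but not b R c.
R is not euclidean: a R b and a R c but not b R c.
R is serial: every world has an R-successor.
(A) Nφ → Pφ is axiom D, which corresponds to seriality. R is serial — valid.
(B) PNφ → φ is the dual of axiom B; it is valid on a frame exactly when R is symmetric. R is not symmetric, so not valid.
(C) this is just K, valid on every normal frame.
(D) PNφ → Nφ (the dual of axiom 5) characterises the euclidean frames. R is not euclidean — not valid.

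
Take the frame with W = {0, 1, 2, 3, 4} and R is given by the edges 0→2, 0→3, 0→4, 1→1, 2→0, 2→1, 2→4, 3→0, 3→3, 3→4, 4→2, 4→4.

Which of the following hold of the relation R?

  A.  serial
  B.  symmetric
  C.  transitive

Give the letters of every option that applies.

A

(A) serial: every world has an R-successor.
(B) not symmetric: 0 R 4 but not 4 R 0.
(C) not transitive: 0 R 2 and 2 R 0 but not 0 R 0.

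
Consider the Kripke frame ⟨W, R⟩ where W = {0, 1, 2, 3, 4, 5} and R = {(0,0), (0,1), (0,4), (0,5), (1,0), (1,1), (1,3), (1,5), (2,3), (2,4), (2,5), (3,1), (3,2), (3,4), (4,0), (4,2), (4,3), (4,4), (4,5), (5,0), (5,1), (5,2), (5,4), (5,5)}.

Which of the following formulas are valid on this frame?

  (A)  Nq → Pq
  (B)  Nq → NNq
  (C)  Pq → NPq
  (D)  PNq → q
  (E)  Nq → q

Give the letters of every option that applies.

A, D

R is not reflexive: not 2 R 2.
R is symmetric: every R-edge is matched by its reverse.
R is not transitive: 0 R 1 and 1 R 3 but not 0 R 3.
R is not euclidean: 0 R 1 and 0 R 4 but not 1 R 4.
R is serial: every world has an R-successor.
(A) Nq → Pq is axiom D, which corresponds to seriality. R is serial — valid.
(B) axiom 4: valid iff R is transitive. R is not transitive — not valid.
(C) Pq → NPq (axiom 5) characterises the euclidean frames. R is not euclidean — not valid.
(D) PNq → q is the dual of axiom B, which corresponds to symmetry. R is symmetric — valid.
(E) Nq → q is axiom T, which corresponds to reflexivity. R is not reflexive — not valid.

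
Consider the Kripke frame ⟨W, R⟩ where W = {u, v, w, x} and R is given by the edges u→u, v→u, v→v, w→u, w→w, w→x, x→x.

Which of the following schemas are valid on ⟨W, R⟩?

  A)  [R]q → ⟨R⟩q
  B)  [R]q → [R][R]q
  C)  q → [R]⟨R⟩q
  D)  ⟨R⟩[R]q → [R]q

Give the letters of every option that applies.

R is not symmetric: v R u but not u R v.
R is transitive: R is closed under composition.
R is not euclidean: v R u and v R v but not u R v.
R is serial: every world has an R-successor.
(A) [R]q → ⟨R⟩q (axiom D) characterises the serial frames. R is serial — valid.
(B) axiom 4: valid iff R is transitive. R is transitive — valid.
(C) q → [R]⟨R⟩q is axiom B; it is valid on a frame exactly when R is symmetric. R is not symmetric, so not valid.
(D) the dual of axiom 5: valid iff R is euclidean. R is not euclidean — not valid.

A, B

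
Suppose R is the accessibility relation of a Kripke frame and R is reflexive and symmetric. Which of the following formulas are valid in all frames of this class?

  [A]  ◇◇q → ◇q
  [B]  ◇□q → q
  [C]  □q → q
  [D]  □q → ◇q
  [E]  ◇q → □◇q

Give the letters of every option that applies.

Reflexive relations are serial.
(A) the dual of axiom 4: valid iff R is transitive. Such an R need not be transitive — not valid.
(B) ◇□q → q is the dual of axiom B; it is valid on a frame exactly when R is symmetric. Every such R is symmetric, so valid.
(C) axiom T: valid iff R is reflexive. Every such R is reflexive — valid.
(D) □q → ◇q (axiom D) characterises the serial frames. Every such R is serial — valid.
(E) axiom 5: valid iff R is euclidean. Such an R need not be euclidean — not valid.

B, C, D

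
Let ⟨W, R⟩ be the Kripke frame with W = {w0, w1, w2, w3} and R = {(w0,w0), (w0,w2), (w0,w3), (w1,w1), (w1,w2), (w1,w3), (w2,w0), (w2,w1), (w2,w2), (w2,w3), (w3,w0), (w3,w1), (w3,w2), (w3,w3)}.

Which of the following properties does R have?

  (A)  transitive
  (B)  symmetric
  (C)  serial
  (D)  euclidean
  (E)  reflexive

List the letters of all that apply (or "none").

B, C, E

(A) not transitive: w0 R w2 and w2 R w1 but not w0 R w1.
(B) symmetric: every R-edge is matched by its reverse.
(C) serial: every world has an R-successor.
(D) not euclidean: w2 R w0 and w2 R w1 but not w0 R w1.
(E) reflexive: each world relates to itself.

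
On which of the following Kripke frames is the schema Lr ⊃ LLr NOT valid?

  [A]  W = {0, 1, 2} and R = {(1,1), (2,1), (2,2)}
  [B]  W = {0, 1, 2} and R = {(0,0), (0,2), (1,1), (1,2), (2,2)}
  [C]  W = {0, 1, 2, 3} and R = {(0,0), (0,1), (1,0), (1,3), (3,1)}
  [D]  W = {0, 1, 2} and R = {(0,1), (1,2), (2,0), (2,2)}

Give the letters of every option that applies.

The schema Lr ⊃ LLr is axiom 4; it is valid on a frame iff R is transitive.
(A) R is transitive (R is closed under composition), so the schema is valid here.
(B) R is transitive (R is closed under composition), so the schema is valid here.
(C) R is not transitive (0 R 1 and 1 R 3 but not 0 R 3), so the schema fails here.
(D) R is not transitive (0 R 1 and 1 R 2 but not 0 R 2), so the schema fails here.

C, D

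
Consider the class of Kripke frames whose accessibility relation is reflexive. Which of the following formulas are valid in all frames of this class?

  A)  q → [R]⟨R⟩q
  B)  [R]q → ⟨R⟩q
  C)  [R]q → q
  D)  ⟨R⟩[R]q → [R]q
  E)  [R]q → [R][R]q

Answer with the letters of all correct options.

B, C

A reflexive relation is serial.
(A) q → [R]⟨R⟩q is axiom B, which corresponds to symmetry. Such an R need not be symmetric — not valid.
(B) [R]q → ⟨R⟩q is axiom D; it is valid on a frame exactly when R is serial. Every such R is serial, so valid.
(C) [R]q → q is axiom T, which corresponds to reflexivity. Every such R is reflexive — valid.
(D) ⟨R⟩[R]q → [R]q is the dual of axiom 5; it is valid on a frame exactly when R is euclidean. Such an R need not be euclidean, so not valid.
(E) axiom 4: valid iff R is transitive. Such an R need not be transitive — not valid.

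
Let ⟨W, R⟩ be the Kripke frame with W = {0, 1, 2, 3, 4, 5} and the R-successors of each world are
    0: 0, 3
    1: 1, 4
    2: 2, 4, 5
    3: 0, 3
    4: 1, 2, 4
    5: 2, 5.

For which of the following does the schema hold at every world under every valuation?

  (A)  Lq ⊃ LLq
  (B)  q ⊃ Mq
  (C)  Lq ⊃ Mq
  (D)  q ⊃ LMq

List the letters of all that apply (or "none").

B, C, D

R is reflexive: each world relates to itself.
R is symmetric: every R-edge is matched by its reverse.
R is not transitive: 1 R 4 and 4 R 2 but not 1 R 2.
R is serial: every world has an R-successor.
(A) Lq ⊃ LLq is axiom 4, which corresponds to transitivity. R is not transitive — not valid.
(B) the dual of axiom T: valid iff R is reflexive. R is reflexive — valid.
(C) Lq ⊃ Mq is axiom D; it is valid on a frame exactly when R is serial. R is serial, so valid.
(D) q ⊃ LMq (axiom B) characterises the symmetric frames. R is symmetric — valid.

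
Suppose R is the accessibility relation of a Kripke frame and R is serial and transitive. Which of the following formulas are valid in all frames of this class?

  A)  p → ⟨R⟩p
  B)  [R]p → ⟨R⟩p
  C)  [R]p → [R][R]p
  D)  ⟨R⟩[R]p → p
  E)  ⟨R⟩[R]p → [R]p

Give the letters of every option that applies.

(A) p → ⟨R⟩p is the dual of axiom T; it is valid on a frame exactly when R is reflexive. Such an R need not be reflexive, so not valid.
(B) [R]p → ⟨R⟩p (axiom D) characterises the serial frames. Every such R is serial — valid.
(C) axiom 4: valid iff R is transitive. Every such R is transitive — valid.
(D) ⟨R⟩[R]p → p is the dual of axiom B, which corresponds to symmetry. Such an R need not be symmetric — not valid.
(E) ⟨R⟩[R]p → [R]p (the dual of axiom 5) characterises the euclidean frames. Such an R need not be euclidean — not valid.

B, C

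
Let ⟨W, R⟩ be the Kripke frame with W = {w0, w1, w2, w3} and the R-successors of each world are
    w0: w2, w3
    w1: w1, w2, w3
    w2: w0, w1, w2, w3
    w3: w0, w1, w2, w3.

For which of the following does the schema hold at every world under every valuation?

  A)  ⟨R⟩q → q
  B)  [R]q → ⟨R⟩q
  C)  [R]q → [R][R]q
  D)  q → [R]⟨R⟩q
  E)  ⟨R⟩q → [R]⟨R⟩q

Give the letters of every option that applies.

B, D

R is symmetric: every R-edge is matched by its reverse.
R is not transitive: w0 R w2 and w2 R w0 but not w0 R w0.
R is not euclidean: w2 R w0 and w2 R w1 but not w0 R w1.
R is serial: every world has an R-successor.
R is not a subset of the identity: w0 R w2 with w0 ≠ w2.
(A) ⟨R⟩q → q is the converse of T; it holds exactly when R ⊆ identity. Here R ⊄ identity — not valid.
(B) axiom D: valid iff R is serial. R is serial — valid.
(C) axiom 4: valid iff R is transitive. R is not transitive — not valid.
(D) axiom B: valid iff R is symmetric. R is symmetric — valid.
(E) ⟨R⟩q → [R]⟨R⟩q is axiom 5, which corresponds to the euclidean property. R is not euclidean — not valid.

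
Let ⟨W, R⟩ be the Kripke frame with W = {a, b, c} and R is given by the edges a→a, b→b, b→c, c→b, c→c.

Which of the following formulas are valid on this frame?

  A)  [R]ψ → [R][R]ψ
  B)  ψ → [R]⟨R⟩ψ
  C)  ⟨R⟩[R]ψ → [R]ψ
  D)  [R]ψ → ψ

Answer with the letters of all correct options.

R is reflexive: each world relates to itself.
R is symmetric: every R-edge is matched by its reverse.
R is transitive: R is closed under composition.
R is euclidean: any two R-successors of the same world are R-related.
(A) [R]ψ → [R][R]ψ (axiom 4) characterises the transitive frames. R is transitive — valid.
(B) ψ → [R]⟨R⟩ψ is axiom B; it is valid on a frame exactly when R is symmetric. R is symmetric, so valid.
(C) ⟨R⟩[R]ψ → [R]ψ (the dual of axiom 5) characterises the euclidean frames. R is euclidean — valid.
(D) [R]ψ → ψ (axiom T) characterises the reflexive frames. R is reflexive — valid.

A, B, C, D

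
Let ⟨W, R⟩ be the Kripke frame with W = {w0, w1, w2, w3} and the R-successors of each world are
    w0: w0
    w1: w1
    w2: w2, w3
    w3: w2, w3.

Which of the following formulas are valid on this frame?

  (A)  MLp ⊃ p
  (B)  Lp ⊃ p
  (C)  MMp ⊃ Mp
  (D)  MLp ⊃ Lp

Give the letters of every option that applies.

R is reflexive: each world relates to itself.
R is symmetric: every R-edge is matched by its reverse.
R is transitive: R is closed under composition.
R is euclidean: any two R-successors of the same world are R-related.
(A) MLp ⊃ p (the dual of axiom B) characterises the symmetric frames. R is symmetric — valid.
(B) Lp ⊃ p is axiom T; it is valid on a frame exactly when R is reflexive. R is reflexive, so valid.
(C) MMp ⊃ Mp (the dual of axiom 4) characterises the transitive frames. R is transitive — valid.
(D) MLp ⊃ Lp is the dual of axiom 5, which corresponds to the euclidean property. R is euclidean — valid.

A, B, C, D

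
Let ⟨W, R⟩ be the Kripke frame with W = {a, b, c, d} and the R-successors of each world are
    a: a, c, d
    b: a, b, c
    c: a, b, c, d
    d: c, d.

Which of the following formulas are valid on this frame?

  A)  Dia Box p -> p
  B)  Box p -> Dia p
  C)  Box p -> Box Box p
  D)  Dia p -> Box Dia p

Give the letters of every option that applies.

R is not symmetric: a R d but not d R a.
R is not transitive: a R c and c R b but not a R b.
R is not euclidean: a R d and a R a but not d R a.
R is serial: every world has an R-successor.
(A) Dia Box p -> p is the dual of axiom B, which corresponds to symmetry. R is not symmetric — not valid.
(B) axiom D: valid iff R is serial. R is serial — valid.
(C) Box p -> Box Box p is axiom 4, which corresponds to transitivity. R is not transitive — not valid.
(D) Dia p -> Box Dia p is axiom 5; it is valid on a frame exactly when R is euclidean. R is not euclidean, so not valid.

B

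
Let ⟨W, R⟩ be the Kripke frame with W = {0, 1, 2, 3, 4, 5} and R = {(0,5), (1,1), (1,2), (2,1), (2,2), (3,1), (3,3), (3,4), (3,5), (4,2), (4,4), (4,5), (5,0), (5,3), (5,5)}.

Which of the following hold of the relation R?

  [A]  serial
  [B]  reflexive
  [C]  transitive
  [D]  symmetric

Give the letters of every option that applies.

(A) serial: every world has an R-successor.
(B) not reflexive: not 0 R 0.
(C) not transitive: 0 R 5 and 5 R 0 but not 0 R 0.
(D) not symmetric: 3 R 1 but not 1 R 3.

A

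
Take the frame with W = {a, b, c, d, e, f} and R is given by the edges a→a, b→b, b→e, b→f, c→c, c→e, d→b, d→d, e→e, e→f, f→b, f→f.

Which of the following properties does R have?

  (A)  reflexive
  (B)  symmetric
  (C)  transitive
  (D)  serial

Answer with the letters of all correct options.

(A) reflexive: each world relates to itself.
(B) not symmetric: b R e but not e R b.
(C) not transitive: c R e and e R f but not c R f.
(D) serial: every world has an R-successor.

A, D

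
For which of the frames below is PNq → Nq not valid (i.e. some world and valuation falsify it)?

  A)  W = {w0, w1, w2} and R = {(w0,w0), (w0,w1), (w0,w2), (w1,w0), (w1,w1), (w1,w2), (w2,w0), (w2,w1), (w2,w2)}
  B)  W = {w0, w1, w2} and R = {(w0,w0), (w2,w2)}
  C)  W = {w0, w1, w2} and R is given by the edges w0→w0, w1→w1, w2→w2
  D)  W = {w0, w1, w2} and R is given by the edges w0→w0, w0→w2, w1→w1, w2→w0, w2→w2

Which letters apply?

none

The schema PNq → Nq is the dual of axiom 5; it is valid on a frame iff R is euclidean.
(A) R is euclidean (any two R-successors of the same world are R-related), so the schema is valid here.
(B) R is euclidean (any two R-successors of the same world are R-related), so the schema is valid here.
(C) R is euclidean (any two R-successors of the same world are R-related), so the schema is valid here.
(D) R is euclidean (any two R-successors of the same world are R-related), so the schema is valid here.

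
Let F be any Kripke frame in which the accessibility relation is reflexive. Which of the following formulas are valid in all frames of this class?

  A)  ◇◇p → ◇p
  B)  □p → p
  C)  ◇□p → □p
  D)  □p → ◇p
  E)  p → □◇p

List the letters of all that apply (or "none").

B, D

A reflexive relation is serial.
(A) ◇◇p → ◇p is the dual of axiom 4; it is valid on a frame exactly when R is transitive. Such an R need not be transitive, so not valid.
(B) □p → p is axiom T; it is valid on a frame exactly when R is reflexive. Every such R is reflexive, so valid.
(C) ◇□p → □p is the dual of axiom 5, which corresponds to the euclidean property. Such an R need not be euclidean — not valid.
(D) □p → ◇p (axiom D) characterises the serial frames. Every such R is serial — valid.
(E) p → □◇p (axiom B) characterises the symmetric frames. Such an R need not be symmetric — not valid.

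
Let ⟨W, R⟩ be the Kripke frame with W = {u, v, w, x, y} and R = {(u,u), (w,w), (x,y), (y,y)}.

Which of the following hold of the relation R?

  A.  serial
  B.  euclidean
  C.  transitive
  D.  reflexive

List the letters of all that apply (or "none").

B, C

(A) not serial: v has no R-successor.
(B) euclidean: any two R-successors of the same world are R-related.
(C) transitive: R is closed under composition.
(D) not reflexive: not v R v.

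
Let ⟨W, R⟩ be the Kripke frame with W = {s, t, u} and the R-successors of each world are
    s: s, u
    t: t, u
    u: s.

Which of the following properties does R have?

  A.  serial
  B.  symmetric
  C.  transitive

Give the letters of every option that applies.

A

(A) serial: every world has an R-successor.
(B) not symmetric: t R u but not u R t.
(C) not transitive: t R u and u R s but not t R s.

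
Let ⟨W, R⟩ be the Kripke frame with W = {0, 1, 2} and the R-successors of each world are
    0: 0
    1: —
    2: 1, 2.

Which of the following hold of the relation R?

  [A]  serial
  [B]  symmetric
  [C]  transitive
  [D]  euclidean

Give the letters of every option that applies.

(A) not serial: 1 has no R-successor.
(B) not symmetric: 2 R 1 but not 1 R 2.
(C) transitive: R is closed under composition.
(D) not euclidean: 2 R 1 and 2 R 2 but not 1 R 2.

C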